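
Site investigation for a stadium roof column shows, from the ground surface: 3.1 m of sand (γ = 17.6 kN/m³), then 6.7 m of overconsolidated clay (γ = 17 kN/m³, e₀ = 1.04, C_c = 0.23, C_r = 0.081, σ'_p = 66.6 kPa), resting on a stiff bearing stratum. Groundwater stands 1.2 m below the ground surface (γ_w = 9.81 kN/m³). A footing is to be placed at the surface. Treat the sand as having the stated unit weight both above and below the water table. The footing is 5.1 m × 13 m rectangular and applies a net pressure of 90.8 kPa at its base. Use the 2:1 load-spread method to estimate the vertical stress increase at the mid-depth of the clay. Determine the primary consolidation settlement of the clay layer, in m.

Mid-depth of clay below the ground surface: z = 3.1 + 6.7/2 = 6.45 m.
Total vertical stress at mid-clay: σ_v = 17.6×3.1 + 17×3.35 = 111.51 kPa.
Pore pressure: u = 9.81×(6.45 − 1.2) = 51.503 kPa.
Initial effective stress: σ'_0 = σ_v − u = 111.51 − 51.503 = 60.007 kPa.
Stress increase at mid-clay by the 2:1 spreading method:
Δσ = qBL/((B+z)(L+z)) = 90.8×5.1×13/((5.1+6.45)(13+6.45)) = 26.798 kPa
Final effective stress: σ'_f = 60.007 + 26.798 = 86.805 kPa.
σ'_f = 86.805 > σ'_p = 66.6 kPa, so the stress path crosses the preconsolidation pressure — recompression up to σ'_p, then virgin compression beyond:
S_c = H/(1+e₀)·[C_r·log₁₀(σ'_p/σ'_0) + C_c·log₁₀(σ'_f/σ'_p)]
    = 6.7/2.04 × [0.081×log₁₀(66.6/60.007) + 0.23×log₁₀(86.805/66.6)]
    = 3.2843 × [0.0036671 + 0.026466] = 0.09897 m

S_c ≈ 0.099 m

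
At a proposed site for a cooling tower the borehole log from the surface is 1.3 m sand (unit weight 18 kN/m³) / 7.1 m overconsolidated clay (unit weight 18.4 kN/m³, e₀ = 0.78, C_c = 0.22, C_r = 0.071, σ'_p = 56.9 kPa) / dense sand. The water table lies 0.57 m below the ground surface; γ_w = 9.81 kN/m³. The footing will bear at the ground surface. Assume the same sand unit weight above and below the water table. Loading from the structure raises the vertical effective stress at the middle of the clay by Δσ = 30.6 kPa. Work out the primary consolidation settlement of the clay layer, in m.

S_c ≈ 0.141 m

Mid-depth of clay below the ground surface: z = 1.3 + 7.1/2 = 4.85 m.
Total vertical stress at mid-clay: σ_v = 18×1.3 + 18.4×3.55 = 88.72 kPa.
Pore pressure: u = 9.81×(4.85 − 0.57) = 41.987 kPa.
Initial effective stress: σ'_0 = σ_v − u = 88.72 − 41.987 = 46.733 kPa.
Final effective stress: σ'_f = 46.733 + 30.6 = 77.333 kPa.
σ'_f = 77.333 > σ'_p = 56.9 kPa, so the stress path crosses the preconsolidation pressure — recompression up to σ'_p, then virgin compression beyond:
S_c = H/(1+e₀)·[C_r·log₁₀(σ'_p/σ'_0) + C_c·log₁₀(σ'_f/σ'_p)]
    = 7.1/1.78 × [0.071×log₁₀(56.9/46.733) + 0.22×log₁₀(77.333/56.9)]
    = 3.9888 × [0.0060697 + 0.029316] = 0.1411 m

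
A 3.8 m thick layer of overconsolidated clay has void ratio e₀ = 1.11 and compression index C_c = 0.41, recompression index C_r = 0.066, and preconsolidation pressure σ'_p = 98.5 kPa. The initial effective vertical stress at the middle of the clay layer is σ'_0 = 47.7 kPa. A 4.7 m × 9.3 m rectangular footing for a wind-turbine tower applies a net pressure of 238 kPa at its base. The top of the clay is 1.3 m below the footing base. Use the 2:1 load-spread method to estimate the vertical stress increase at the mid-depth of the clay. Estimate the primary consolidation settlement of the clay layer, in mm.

S_c ≈ 179 mm

Mid-depth of clay below the footing base: z = 1.3 + 3.8/2 = 3.2 m.
Stress increase at mid-clay by the 2:1 spreading method:
Δσ = qBL/((B+z)(L+z)) = 238×4.7×9.3/((4.7+3.2)(9.3+3.2)) = 105.35 kPa
Final effective stress: σ'_f = 47.7 + 105.35 = 153.05 kPa.
σ'_f = 153.05 > σ'_p = 98.5 kPa, so the stress path crosses the preconsolidation pressure — recompression up to σ'_p, then virgin compression beyond:
S_c = H/(1+e₀)·[C_r·log₁₀(σ'_p/σ'_0) + C_c·log₁₀(σ'_f/σ'_p)]
    = 3.8/2.11 × [0.066×log₁₀(98.5/47.7) + 0.41×log₁₀(153.05/98.5)]
    = 1.8009 × [0.020785 + 0.078473] = 0.1788 m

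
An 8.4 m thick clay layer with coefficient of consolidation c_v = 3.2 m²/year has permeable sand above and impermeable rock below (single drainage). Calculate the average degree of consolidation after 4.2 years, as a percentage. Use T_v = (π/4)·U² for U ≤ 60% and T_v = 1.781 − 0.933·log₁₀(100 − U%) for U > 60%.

U ≈ 49.2 %

Drainage path length: H_d = H = 8.4 m (single drainage).
T_v = c_v·t/H_d² = 3.2×4.2/8.4² = 0.19048.
T_v = 0.19048 corresponds to the U ≤ 60% branch:
U = √(4T_v/π) = 0.4925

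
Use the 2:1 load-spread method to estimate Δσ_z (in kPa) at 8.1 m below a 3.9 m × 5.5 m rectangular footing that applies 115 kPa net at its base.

By the 2:1 method the load spreads at 1 horizontal : 2 vertical, so at depth z the loaded area has grown by z in each plan dimension:
Δσ = qBL/((B+z)(L+z)) = 115×3.9×5.5/((3.9+8.1)(5.5+8.1)) = 15.115 kPa

Δσ_z ≈ 15.1 kPa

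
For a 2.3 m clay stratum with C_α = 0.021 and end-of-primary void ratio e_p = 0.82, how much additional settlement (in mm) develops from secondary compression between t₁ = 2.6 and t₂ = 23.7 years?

S_s ≈ 25.5 mm

Secondary compression: S_s = C_α·H/(1+e_p)·log₁₀(t₂/t₁)
S_s = 0.021×2.3/(1+0.82)×log₁₀(23.7/2.6)
    = 0.02654 × 0.9598 = 0.02547 m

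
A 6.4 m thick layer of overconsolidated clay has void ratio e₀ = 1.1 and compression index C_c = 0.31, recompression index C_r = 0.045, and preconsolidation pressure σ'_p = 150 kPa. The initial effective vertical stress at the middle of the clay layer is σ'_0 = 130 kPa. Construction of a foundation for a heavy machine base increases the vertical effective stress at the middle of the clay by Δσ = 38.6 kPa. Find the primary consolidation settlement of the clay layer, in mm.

S_c ≈ 56.5 mm

Final effective stress: σ'_f = 130 + 38.6 = 168.6 kPa.
σ'_f = 168.6 > σ'_p = 150 kPa, so the stress path crosses the preconsolidation pressure — recompression up to σ'_p, then virgin compression beyond:
S_c = H/(1+e₀)·[C_r·log₁₀(σ'_p/σ'_0) + C_c·log₁₀(σ'_f/σ'_p)]
    = 6.4/2.1 × [0.045×log₁₀(150/130) + 0.31×log₁₀(168.6/150)]
    = 3.0476 × [0.0027967 + 0.015738] = 0.05649 m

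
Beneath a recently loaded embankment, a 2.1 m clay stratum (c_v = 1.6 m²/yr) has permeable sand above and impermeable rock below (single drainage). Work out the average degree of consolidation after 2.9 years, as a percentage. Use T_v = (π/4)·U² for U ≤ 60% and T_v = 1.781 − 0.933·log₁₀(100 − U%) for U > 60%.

U ≈ 94 %

Drainage path length: H_d = H = 2.1 m (single drainage).
T_v = c_v·t/H_d² = 1.6×2.9/2.1² = 1.0522.
T_v = 1.0522 corresponds to the U > 60% branch:
U = 1 − 10^((1.781 − T_v)/0.933)/100 = 0.9396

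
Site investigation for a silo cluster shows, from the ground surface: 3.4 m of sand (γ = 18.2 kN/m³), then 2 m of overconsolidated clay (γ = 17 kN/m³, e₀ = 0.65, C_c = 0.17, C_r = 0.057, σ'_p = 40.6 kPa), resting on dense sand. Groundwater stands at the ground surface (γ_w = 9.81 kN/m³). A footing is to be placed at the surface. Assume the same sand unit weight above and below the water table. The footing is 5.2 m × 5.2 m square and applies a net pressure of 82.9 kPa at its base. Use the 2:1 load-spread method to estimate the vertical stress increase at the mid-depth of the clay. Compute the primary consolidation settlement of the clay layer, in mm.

S_c ≈ 38.9 mm

Mid-depth of clay below the ground surface: z = 3.4 + 2/2 = 4.4 m.
Total vertical stress at mid-clay: σ_v = 18.2×3.4 + 17×1 = 78.88 kPa.
Pore pressure: u = 9.81×(4.4 − 0) = 43.164 kPa.
Initial effective stress: σ'_0 = σ_v − u = 78.88 − 43.164 = 35.716 kPa.
Stress increase at mid-clay by the 2:1 spreading method:
Δσ = qBL/((B+z)(L+z)) = 82.9×5.2×5.2/((5.2+4.4)(5.2+4.4)) = 24.323 kPa
Final effective stress: σ'_f = 35.716 + 24.323 = 60.039 kPa.
σ'_f = 60.039 > σ'_p = 40.6 kPa, so the stress path crosses the preconsolidation pressure — recompression up to σ'_p, then virgin compression beyond:
S_c = H/(1+e₀)·[C_r·log₁₀(σ'_p/σ'_0) + C_c·log₁₀(σ'_f/σ'_p)]
    = 2/1.65 × [0.057×log₁₀(40.6/35.716) + 0.17×log₁₀(60.039/40.6)]
    = 1.2121 × [0.0031728 + 0.028884] = 0.03886 m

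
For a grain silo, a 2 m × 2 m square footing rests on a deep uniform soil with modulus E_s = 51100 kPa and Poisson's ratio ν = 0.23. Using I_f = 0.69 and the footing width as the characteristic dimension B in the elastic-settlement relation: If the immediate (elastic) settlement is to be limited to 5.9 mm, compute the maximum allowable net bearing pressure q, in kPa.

S_e = q·B·(1−ν²)/E_s · I_f  ⇒  q = S_e·E_s / (B·(1−ν²)·I_f).
q = 0.0059 × 51100 / (2 × 0.9471 × 0.69) = 230.7 kPa

q ≈ 231 kPa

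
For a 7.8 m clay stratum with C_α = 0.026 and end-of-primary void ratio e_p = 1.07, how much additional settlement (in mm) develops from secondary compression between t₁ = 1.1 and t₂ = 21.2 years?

S_s ≈ 126 mm

Secondary compression: S_s = C_α·H/(1+e_p)·log₁₀(t₂/t₁)
S_s = 0.026×7.8/(1+1.07)×log₁₀(21.2/1.1)
    = 0.09797 × 1.285 = 0.1259 m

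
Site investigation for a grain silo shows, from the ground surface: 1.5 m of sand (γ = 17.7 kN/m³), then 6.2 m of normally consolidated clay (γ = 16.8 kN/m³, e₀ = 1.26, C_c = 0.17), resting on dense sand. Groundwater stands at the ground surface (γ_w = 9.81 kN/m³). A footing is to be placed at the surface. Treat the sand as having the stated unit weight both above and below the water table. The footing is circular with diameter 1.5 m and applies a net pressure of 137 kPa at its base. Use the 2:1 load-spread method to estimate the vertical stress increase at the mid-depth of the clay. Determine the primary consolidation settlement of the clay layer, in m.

S_c ≈ 0.0448 m

Mid-depth of clay below the ground surface: z = 1.5 + 6.2/2 = 4.6 m.
Total vertical stress at mid-clay: σ_v = 17.7×1.5 + 16.8×3.1 = 78.63 kPa.
Pore pressure: u = 9.81×(4.6 − 0) = 45.126 kPa.
Initial effective stress: σ'_0 = σ_v − u = 78.63 − 45.126 = 33.504 kPa.
Stress increase at mid-clay by the 2:1 spreading method:
Δσ ≈ qD²/(D+z)² = 137×1.5²/(1.5+4.6)² = 8.2841 kPa
Final effective stress: σ'_f = σ'_0 + Δσ = 33.504 + 8.2841 = 41.788 kPa.
Normally consolidated clay, so the full stress increment lies on the virgin compression line:
S_c = C_c·H/(1+e₀)·log₁₀(σ'_f/σ'_0) = 0.17×6.2/(1+1.26)×log₁₀(41.788/33.504)
    = 0.46637 × 0.095955 = 0.04475 m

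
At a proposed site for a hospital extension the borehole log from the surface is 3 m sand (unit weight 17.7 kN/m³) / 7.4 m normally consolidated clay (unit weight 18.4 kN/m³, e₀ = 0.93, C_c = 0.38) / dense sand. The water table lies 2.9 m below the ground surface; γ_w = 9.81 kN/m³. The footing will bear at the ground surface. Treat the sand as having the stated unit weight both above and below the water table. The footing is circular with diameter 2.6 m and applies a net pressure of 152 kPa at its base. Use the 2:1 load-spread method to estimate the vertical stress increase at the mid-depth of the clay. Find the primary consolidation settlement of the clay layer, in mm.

Mid-depth of clay below the ground surface: z = 3 + 7.4/2 = 6.7 m.
Total vertical stress at mid-clay: σ_v = 17.7×3 + 18.4×3.7 = 121.18 kPa.
Pore pressure: u = 9.81×(6.7 − 2.9) = 37.278 kPa.
Initial effective stress: σ'_0 = σ_v − u = 121.18 − 37.278 = 83.902 kPa.
Stress increase at mid-clay by the 2:1 spreading method:
Δσ ≈ qD²/(D+z)² = 152×2.6²/(2.6+6.7)² = 11.88 kPa
Final effective stress: σ'_f = σ'_0 + Δσ = 83.902 + 11.88 = 95.782 kPa.
Normally consolidated clay, so the full stress increment lies on the virgin compression line:
S_c = C_c·H/(1+e₀)·log₁₀(σ'_f/σ'_0) = 0.38×7.4/(1+0.93)×log₁₀(95.782/83.902)
    = 1.457 × 0.057512 = 0.08379 m

S_c ≈ 83.8 mm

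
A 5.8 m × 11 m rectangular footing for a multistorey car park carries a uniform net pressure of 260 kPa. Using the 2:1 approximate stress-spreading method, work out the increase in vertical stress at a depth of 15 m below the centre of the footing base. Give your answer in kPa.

By the 2:1 method the load spreads at 1 horizontal : 2 vertical, so at depth z the loaded area has grown by z in each plan dimension:
Δσ = qBL/((B+z)(L+z)) = 260×5.8×11/((5.8+15)(11+15)) = 30.673 kPa

Δσ_z ≈ 30.7 kPa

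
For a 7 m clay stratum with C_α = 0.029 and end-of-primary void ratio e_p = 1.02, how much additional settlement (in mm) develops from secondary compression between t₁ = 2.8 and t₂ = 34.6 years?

Secondary compression: S_s = C_α·H/(1+e_p)·log₁₀(t₂/t₁)
S_s = 0.029×7/(1+1.02)×log₁₀(34.6/2.8)
    = 0.1005 × 1.092 = 0.1097 m

S_s ≈ 110 mm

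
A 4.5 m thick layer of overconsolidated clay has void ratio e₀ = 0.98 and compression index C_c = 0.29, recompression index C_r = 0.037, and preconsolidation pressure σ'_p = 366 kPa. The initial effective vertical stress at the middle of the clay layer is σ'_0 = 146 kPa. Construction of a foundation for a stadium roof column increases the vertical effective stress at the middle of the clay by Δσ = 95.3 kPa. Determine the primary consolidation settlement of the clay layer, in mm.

Final effective stress: σ'_f = 146 + 95.3 = 241.3 kPa.
σ'_f = 241.3 ≤ σ'_p = 366 kPa, so the clay remains overconsolidated and only the recompression index applies:
S_c = C_r·H/(1+e₀)·log₁₀(σ'_f/σ'_0) = 0.037×4.5/1.98×log₁₀(241.3/146)
    = 0.08409 × 0.2182 = 0.01835 m

S_c ≈ 18.3 mm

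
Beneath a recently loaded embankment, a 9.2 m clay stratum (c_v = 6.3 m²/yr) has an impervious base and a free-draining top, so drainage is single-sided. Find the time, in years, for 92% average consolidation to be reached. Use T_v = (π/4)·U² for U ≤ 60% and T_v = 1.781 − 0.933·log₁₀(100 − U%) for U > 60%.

Drainage path length: H_d = H = 9.2 m (single drainage).
U > 60%: T_v = 1.781 − 0.933·log₁₀(100 − 92) = 0.93842.
t = T_v·H_d²/c_v = 0.93842×9.2²/6.3 = 12.61 years.

t ≈ 12.6 years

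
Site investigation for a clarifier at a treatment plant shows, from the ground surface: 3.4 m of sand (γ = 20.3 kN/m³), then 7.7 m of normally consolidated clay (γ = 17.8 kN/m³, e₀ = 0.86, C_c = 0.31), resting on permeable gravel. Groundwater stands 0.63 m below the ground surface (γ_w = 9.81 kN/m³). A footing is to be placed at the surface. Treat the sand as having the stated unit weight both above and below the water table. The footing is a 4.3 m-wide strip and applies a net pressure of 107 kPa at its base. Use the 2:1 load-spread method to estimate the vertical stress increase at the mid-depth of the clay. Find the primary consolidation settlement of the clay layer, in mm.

Mid-depth of clay below the ground surface: z = 3.4 + 7.7/2 = 7.25 m.
Total vertical stress at mid-clay: σ_v = 20.3×3.4 + 17.8×3.85 = 137.55 kPa.
Pore pressure: u = 9.81×(7.25 − 0.63) = 64.942 kPa.
Initial effective stress: σ'_0 = σ_v − u = 137.55 − 64.942 = 72.608 kPa.
Stress increase at mid-clay by the 2:1 spreading method:
Δσ = qB/(B+z) = 107×4.3/(4.3+7.25) = 39.835 kPa
Final effective stress: σ'_f = σ'_0 + Δσ = 72.608 + 39.835 = 112.44 kPa.
Normally consolidated clay, so the full stress increment lies on the virgin compression line:
S_c = C_c·H/(1+e₀)·log₁₀(σ'_f/σ'_0) = 0.31×7.7/(1+0.86)×log₁₀(112.44/72.608)
    = 1.2833 × 0.18994 = 0.2438 m

S_c ≈ 244 mm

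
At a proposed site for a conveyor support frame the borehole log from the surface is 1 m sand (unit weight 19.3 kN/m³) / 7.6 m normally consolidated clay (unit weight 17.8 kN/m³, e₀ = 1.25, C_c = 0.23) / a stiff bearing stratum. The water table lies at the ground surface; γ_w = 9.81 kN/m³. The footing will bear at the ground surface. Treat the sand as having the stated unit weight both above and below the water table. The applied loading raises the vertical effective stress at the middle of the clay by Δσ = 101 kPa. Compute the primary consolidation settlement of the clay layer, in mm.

S_c ≈ 426 mm

Mid-depth of clay below the ground surface: z = 1 + 7.6/2 = 4.8 m.
Total vertical stress at mid-clay: σ_v = 19.3×1 + 17.8×3.8 = 86.94 kPa.
Pore pressure: u = 9.81×(4.8 − 0) = 47.088 kPa.
Initial effective stress: σ'_0 = σ_v − u = 86.94 − 47.088 = 39.852 kPa.
Final effective stress: σ'_f = σ'_0 + Δσ = 39.852 + 101 = 140.85 kPa.
Normally consolidated clay, so the full stress increment lies on the virgin compression line:
S_c = C_c·H/(1+e₀)·log₁₀(σ'_f/σ'_0) = 0.23×7.6/(1+1.25)×log₁₀(140.85/39.852)
    = 0.77689 × 0.54831 = 0.426 m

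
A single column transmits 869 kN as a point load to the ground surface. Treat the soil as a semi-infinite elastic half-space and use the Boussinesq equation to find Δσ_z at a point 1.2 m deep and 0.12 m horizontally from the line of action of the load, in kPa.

Δσ_z ≈ 281 kPa

Boussinesq vertical stress below a point load on an elastic half-space:
Δσ_z = 3P/(2πz²) · [1 + (r/z)²]^(−5/2)
r/z = 0.12/1.2 = 0.1; [1+(r/z)²]^(−5/2) = 0.97543.
Δσ_z = 3×869/(2π×1.2²) × 0.97543 = 288.14 × 0.97543 = 281.1 kPa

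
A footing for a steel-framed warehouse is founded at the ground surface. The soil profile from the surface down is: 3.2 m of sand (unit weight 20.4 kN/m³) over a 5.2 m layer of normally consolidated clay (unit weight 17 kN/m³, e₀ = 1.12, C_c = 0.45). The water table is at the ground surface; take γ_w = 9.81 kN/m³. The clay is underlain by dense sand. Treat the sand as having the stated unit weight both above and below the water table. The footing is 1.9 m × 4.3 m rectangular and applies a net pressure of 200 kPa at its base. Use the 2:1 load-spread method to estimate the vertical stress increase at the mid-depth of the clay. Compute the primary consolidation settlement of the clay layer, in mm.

S_c ≈ 161 mm

Mid-depth of clay below the ground surface: z = 3.2 + 5.2/2 = 5.8 m.
Total vertical stress at mid-clay: σ_v = 20.4×3.2 + 17×2.6 = 109.48 kPa.
Pore pressure: u = 9.81×(5.8 − 0) = 56.898 kPa.
Initial effective stress: σ'_0 = σ_v − u = 109.48 − 56.898 = 52.582 kPa.
Stress increase at mid-clay by the 2:1 spreading method:
Δσ = qBL/((B+z)(L+z)) = 200×1.9×4.3/((1.9+5.8)(4.3+5.8)) = 21.011 kPa
Final effective stress: σ'_f = σ'_0 + Δσ = 52.582 + 21.011 = 73.593 kPa.
Normally consolidated clay, so the full stress increment lies on the virgin compression line:
S_c = C_c·H/(1+e₀)·log₁₀(σ'_f/σ'_0) = 0.45×5.2/(1+1.12)×log₁₀(73.593/52.582)
    = 1.1038 × 0.146 = 0.1612 m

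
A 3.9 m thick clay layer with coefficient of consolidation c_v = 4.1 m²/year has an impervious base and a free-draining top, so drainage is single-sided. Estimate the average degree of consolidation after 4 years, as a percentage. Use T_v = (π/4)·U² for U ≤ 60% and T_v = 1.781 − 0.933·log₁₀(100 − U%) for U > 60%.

Drainage path length: H_d = H = 3.9 m (single drainage).
T_v = c_v·t/H_d² = 4.1×4/3.9² = 1.0782.
T_v = 1.0782 corresponds to the U > 60% branch:
U = 1 − 10^((1.781 − T_v)/0.933)/100 = 0.9433

U ≈ 94.3 %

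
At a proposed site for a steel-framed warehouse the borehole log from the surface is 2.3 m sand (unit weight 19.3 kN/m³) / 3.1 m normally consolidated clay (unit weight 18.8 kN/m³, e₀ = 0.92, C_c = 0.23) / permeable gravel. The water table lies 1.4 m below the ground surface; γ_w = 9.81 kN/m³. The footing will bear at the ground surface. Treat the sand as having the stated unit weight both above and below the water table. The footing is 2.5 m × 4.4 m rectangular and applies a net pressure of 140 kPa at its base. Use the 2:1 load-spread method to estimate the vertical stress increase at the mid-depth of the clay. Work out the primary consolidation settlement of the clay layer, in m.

Mid-depth of clay below the ground surface: z = 2.3 + 3.1/2 = 3.85 m.
Total vertical stress at mid-clay: σ_v = 19.3×2.3 + 18.8×1.55 = 73.53 kPa.
Pore pressure: u = 9.81×(3.85 − 1.4) = 24.035 kPa.
Initial effective stress: σ'_0 = σ_v − u = 73.53 − 24.035 = 49.495 kPa.
Stress increase at mid-clay by the 2:1 spreading method:
Δσ = qBL/((B+z)(L+z)) = 140×2.5×4.4/((2.5+3.85)(4.4+3.85)) = 29.396 kPa
Final effective stress: σ'_f = σ'_0 + Δσ = 49.495 + 29.396 = 78.891 kPa.
Normally consolidated clay, so the full stress increment lies on the virgin compression line:
S_c = C_c·H/(1+e₀)·log₁₀(σ'_f/σ'_0) = 0.23×3.1/(1+0.92)×log₁₀(78.891/49.495)
    = 0.37135 × 0.20247 = 0.07519 m

S_c ≈ 0.0752 m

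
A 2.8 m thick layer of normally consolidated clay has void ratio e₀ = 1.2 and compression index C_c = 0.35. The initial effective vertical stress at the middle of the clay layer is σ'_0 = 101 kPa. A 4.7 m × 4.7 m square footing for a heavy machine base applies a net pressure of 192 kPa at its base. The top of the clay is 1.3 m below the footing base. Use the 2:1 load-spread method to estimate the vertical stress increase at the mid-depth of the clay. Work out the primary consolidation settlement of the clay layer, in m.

Mid-depth of clay below the footing base: z = 1.3 + 2.8/2 = 2.7 m.
Stress increase at mid-clay by the 2:1 spreading method:
Δσ = qBL/((B+z)(L+z)) = 192×4.7×4.7/((4.7+2.7)(4.7+2.7)) = 77.452 kPa
Final effective stress: σ'_f = σ'_0 + Δσ = 101 + 77.452 = 178.45 kPa.
Normally consolidated clay, so the full stress increment lies on the virgin compression line:
S_c = C_c·H/(1+e₀)·log₁₀(σ'_f/σ'_0) = 0.35×2.8/(1+1.2)×log₁₀(178.45/101)
    = 0.44545 × 0.2472 = 0.1101 m

S_c ≈ 0.11 m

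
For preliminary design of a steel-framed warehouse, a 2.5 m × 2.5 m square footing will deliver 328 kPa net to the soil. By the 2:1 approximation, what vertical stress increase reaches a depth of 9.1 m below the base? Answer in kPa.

By the 2:1 method the load spreads at 1 horizontal : 2 vertical, so at depth z the loaded area has grown by z in each plan dimension:
Δσ = qBL/((B+z)(L+z)) = 328×2.5×2.5/((2.5+9.1)(2.5+9.1)) = 15.235 kPa

Δσ_z ≈ 15.2 kPa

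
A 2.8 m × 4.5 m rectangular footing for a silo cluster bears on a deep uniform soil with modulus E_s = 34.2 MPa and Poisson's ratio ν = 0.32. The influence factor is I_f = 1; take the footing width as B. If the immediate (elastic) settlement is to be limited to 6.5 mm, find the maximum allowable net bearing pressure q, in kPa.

q ≈ 88.5 kPa

E_s = 34.2 MPa = 34200 kPa.
S_e = q·B·(1−ν²)/E_s · I_f  ⇒  q = S_e·E_s / (B·(1−ν²)·I_f).
q = 0.0065 × 34200 / (2.8 × 0.8976 × 1) = 88.45 kPa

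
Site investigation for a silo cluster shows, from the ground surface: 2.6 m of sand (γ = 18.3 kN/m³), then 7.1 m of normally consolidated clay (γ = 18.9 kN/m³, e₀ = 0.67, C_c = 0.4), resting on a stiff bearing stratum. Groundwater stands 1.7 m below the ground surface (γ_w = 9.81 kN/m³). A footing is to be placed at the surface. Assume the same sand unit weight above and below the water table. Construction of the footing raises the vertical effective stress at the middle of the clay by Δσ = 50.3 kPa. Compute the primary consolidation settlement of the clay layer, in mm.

S_c ≈ 395 mm

Mid-depth of clay below the ground surface: z = 2.6 + 7.1/2 = 6.15 m.
Total vertical stress at mid-clay: σ_v = 18.3×2.6 + 18.9×3.55 = 114.67 kPa.
Pore pressure: u = 9.81×(6.15 − 1.7) = 43.655 kPa.
Initial effective stress: σ'_0 = σ_v − u = 114.67 − 43.655 = 71.015 kPa.
Final effective stress: σ'_f = σ'_0 + Δσ = 71.015 + 50.3 = 121.31 kPa.
Normally consolidated clay, so the full stress increment lies on the virgin compression line:
S_c = C_c·H/(1+e₀)·log₁₀(σ'_f/σ'_0) = 0.4×7.1/(1+0.67)×log₁₀(121.31/71.015)
    = 1.7006 × 0.23255 = 0.3955 m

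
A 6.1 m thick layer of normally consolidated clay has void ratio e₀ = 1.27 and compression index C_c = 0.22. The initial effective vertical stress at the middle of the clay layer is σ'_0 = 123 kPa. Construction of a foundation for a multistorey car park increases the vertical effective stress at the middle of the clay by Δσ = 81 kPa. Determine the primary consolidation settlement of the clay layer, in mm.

S_c ≈ 130 mm

Final effective stress: σ'_f = σ'_0 + Δσ = 123 + 81 = 204 kPa.
Normally consolidated clay, so the full stress increment lies on the virgin compression line:
S_c = C_c·H/(1+e₀)·log₁₀(σ'_f/σ'_0) = 0.22×6.1/(1+1.27)×log₁₀(204/123)
    = 0.59119 × 0.21973 = 0.1299 m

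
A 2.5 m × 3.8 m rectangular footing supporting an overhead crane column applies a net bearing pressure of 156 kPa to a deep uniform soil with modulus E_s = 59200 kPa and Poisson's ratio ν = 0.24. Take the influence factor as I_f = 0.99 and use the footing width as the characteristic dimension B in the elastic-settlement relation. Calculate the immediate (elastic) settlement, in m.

S_e ≈ 0.00615 m

Immediate (elastic) settlement: S_e = q·B·(1−ν²)/E_s · I_f.
S_e = 156 × 2.5 × (1 − 0.24²) / 59200 × 0.99
    = 156 × 2.5 × 0.9424 / 59200 × 0.99
    = 0.006146 m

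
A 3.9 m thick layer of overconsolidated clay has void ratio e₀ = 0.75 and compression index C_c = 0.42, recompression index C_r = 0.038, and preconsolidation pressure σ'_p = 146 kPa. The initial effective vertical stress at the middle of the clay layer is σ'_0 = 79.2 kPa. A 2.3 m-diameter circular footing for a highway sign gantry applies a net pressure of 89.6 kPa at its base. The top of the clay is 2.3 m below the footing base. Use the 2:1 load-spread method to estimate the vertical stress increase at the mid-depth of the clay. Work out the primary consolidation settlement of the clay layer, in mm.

Mid-depth of clay below the footing base: z = 2.3 + 3.9/2 = 4.25 m.
Stress increase at mid-clay by the 2:1 spreading method:
Δσ ≈ qD²/(D+z)² = 89.6×2.3²/(2.3+4.25)² = 11.048 kPa
Final effective stress: σ'_f = 79.2 + 11.048 = 90.248 kPa.
σ'_f = 90.248 ≤ σ'_p = 146 kPa, so the clay remains overconsolidated and only the recompression index applies:
S_c = C_r·H/(1+e₀)·log₁₀(σ'_f/σ'_0) = 0.038×3.9/1.75×log₁₀(90.248/79.2)
    = 0.084687 × 0.056712 = 0.004803 m

S_c ≈ 4.8 mm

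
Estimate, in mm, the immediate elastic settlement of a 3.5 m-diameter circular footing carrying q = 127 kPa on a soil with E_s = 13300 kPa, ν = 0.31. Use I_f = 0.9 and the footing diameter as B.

Immediate (elastic) settlement: S_e = q·B·(1−ν²)/E_s · I_f.
S_e = 127 × 3.5 × (1 − 0.31²) / 13300 × 0.9
    = 127 × 3.5 × 0.9039 / 13300 × 0.9
    = 0.02719 m = 27.19 mm

S_e ≈ 27.2 mm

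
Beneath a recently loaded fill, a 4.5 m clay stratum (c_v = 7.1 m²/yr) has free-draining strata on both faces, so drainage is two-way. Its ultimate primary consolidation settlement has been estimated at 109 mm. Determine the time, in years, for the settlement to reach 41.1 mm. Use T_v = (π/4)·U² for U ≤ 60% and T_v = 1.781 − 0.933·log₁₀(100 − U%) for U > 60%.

t ≈ 0.0796 years

Drainage path length: H_d = H/2 = 2.25 m (double drainage).
U = S(t)/S_ult = 41.1/109 = 0.3771.
U ≤ 60%: T_v = (π/4)·U² = (π/4)×0.37706² = 0.11167.
t = T_v·H_d²/c_v = 0.11167×2.25²/7.1 = 0.07962 years.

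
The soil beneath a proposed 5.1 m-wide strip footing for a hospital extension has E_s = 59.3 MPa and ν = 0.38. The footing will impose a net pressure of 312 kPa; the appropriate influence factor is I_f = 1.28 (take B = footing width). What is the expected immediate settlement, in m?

Immediate (elastic) settlement: S_e = q·B·(1−ν²)/E_s · I_f.
E_s = 59.3 MPa = 59300 kPa.
S_e = 312 × 5.1 × (1 − 0.38²) / 59300 × 1.28
    = 312 × 5.1 × 0.8556 / 59300 × 1.28
    = 0.02939 m

S_e ≈ 0.0294 m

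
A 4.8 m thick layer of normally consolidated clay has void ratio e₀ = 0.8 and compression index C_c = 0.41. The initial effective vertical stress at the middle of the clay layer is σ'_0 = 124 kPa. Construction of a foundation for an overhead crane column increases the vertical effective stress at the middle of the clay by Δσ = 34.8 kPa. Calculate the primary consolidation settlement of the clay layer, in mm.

S_c ≈ 117 mm

Final effective stress: σ'_f = σ'_0 + Δσ = 124 + 34.8 = 158.8 kPa.
Normally consolidated clay, so the full stress increment lies on the virgin compression line:
S_c = C_c·H/(1+e₀)·log₁₀(σ'_f/σ'_0) = 0.41×4.8/(1+0.8)×log₁₀(158.8/124)
    = 1.0933 × 0.10743 = 0.1175 m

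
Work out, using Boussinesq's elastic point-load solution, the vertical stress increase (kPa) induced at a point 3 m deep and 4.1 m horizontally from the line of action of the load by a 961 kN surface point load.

Δσ_z ≈ 3.66 kPa

Boussinesq vertical stress below a point load on an elastic half-space:
Δσ_z = 3P/(2πz²) · [1 + (r/z)²]^(−5/2)
r/z = 4.1/3 = 1.3667; [1+(r/z)²]^(−5/2) = 0.071802.
Δσ_z = 3×961/(2π×3²) × 0.071802 = 50.983 × 0.071802 = 3.661 kPa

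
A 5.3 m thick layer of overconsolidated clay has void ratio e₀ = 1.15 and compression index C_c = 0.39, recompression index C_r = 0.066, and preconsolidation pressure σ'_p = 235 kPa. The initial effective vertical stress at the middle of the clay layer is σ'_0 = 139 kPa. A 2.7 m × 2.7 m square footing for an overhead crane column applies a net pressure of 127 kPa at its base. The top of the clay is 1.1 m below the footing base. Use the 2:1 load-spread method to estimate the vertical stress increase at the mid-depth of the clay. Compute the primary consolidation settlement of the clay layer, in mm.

S_c ≈ 10.5 mm

Mid-depth of clay below the footing base: z = 1.1 + 5.3/2 = 3.75 m.
Stress increase at mid-clay by the 2:1 spreading method:
Δσ = qBL/((B+z)(L+z)) = 127×2.7×2.7/((2.7+3.75)(2.7+3.75)) = 22.254 kPa
Final effective stress: σ'_f = 139 + 22.254 = 161.25 kPa.
σ'_f = 161.25 ≤ σ'_p = 235 kPa, so the clay remains overconsolidated and only the recompression index applies:
S_c = C_r·H/(1+e₀)·log₁₀(σ'_f/σ'_0) = 0.066×5.3/2.15×log₁₀(161.25/139)
    = 0.1627 × 0.064485 = 0.01049 m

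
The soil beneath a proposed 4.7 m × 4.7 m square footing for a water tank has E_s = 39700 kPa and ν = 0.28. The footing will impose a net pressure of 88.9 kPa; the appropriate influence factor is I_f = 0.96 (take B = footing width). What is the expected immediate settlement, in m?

Immediate (elastic) settlement: S_e = q·B·(1−ν²)/E_s · I_f.
S_e = 88.9 × 4.7 × (1 − 0.28²) / 39700 × 0.96
    = 88.9 × 4.7 × 0.9216 / 39700 × 0.96
    = 0.009312 m

S_e ≈ 0.00931 m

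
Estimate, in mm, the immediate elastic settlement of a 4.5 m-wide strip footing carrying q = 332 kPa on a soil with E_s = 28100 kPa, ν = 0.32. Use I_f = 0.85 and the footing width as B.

S_e ≈ 40.6 mm

Immediate (elastic) settlement: S_e = q·B·(1−ν²)/E_s · I_f.
S_e = 332 × 4.5 × (1 − 0.32²) / 28100 × 0.85
    = 332 × 4.5 × 0.8976 / 28100 × 0.85
    = 0.04056 m = 40.56 mm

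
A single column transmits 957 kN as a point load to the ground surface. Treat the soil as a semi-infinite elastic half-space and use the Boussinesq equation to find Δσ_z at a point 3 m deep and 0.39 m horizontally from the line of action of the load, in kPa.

Δσ_z ≈ 48.7 kPa

Boussinesq vertical stress below a point load on an elastic half-space:
Δσ_z = 3P/(2πz²) · [1 + (r/z)²]^(−5/2)
r/z = 0.39/3 = 0.13; [1+(r/z)²]^(−5/2) = 0.95897.
Δσ_z = 3×957/(2π×3²) × 0.95897 = 50.77 × 0.95897 = 48.69 kPa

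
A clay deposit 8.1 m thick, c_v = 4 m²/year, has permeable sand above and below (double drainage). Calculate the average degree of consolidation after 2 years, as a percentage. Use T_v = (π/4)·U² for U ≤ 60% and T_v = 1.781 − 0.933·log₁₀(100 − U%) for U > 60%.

U ≈ 75.7 %

Drainage path length: H_d = H/2 = 4.05 m (double drainage).
T_v = c_v·t/H_d² = 4×2/4.05² = 0.48773.
T_v = 0.48773 corresponds to the U > 60% branch:
U = 1 − 10^((1.781 − T_v)/0.933)/100 = 0.7567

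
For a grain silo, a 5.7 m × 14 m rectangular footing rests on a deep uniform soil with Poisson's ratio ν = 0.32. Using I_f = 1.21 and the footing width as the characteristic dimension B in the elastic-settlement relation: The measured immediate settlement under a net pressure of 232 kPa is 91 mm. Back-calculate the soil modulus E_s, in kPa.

E_s ≈ 15800 kPa

S_e = q·B·(1−ν²)/E_s · I_f  ⇒  E_s = q·B·(1−ν²)·I_f / S_e.
E_s = 232 × 5.7 × 0.8976 × 1.21 / 0.091 = 15780 kPa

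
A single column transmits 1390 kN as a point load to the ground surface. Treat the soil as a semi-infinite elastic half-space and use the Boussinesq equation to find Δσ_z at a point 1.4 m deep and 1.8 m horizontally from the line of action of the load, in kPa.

Δσ_z ≈ 29.5 kPa

Boussinesq vertical stress below a point load on an elastic half-space:
Δσ_z = 3P/(2πz²) · [1 + (r/z)²]^(−5/2)
r/z = 1.8/1.4 = 1.2857; [1+(r/z)²]^(−5/2) = 0.087223.
Δσ_z = 3×1390/(2π×1.4²) × 0.087223 = 338.61 × 0.087223 = 29.53 kPa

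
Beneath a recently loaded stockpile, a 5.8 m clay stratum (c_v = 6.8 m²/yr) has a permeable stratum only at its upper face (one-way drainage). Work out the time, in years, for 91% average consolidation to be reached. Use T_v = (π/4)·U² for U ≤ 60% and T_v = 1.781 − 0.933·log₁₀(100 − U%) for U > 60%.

Drainage path length: H_d = H = 5.8 m (single drainage).
U > 60%: T_v = 1.781 − 0.933·log₁₀(100 − 91) = 0.89069.
t = T_v·H_d²/c_v = 0.89069×5.8²/6.8 = 4.406 years.

t ≈ 4.41 years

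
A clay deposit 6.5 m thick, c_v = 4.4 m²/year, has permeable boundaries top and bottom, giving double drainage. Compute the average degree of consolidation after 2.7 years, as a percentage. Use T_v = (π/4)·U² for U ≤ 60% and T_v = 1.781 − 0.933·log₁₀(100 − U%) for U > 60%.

U ≈ 94.9 %

Drainage path length: H_d = H/2 = 3.25 m (double drainage).
T_v = c_v·t/H_d² = 4.4×2.7/3.25² = 1.1247.
T_v = 1.1247 corresponds to the U > 60% branch:
U = 1 − 10^((1.781 − T_v)/0.933)/100 = 0.9495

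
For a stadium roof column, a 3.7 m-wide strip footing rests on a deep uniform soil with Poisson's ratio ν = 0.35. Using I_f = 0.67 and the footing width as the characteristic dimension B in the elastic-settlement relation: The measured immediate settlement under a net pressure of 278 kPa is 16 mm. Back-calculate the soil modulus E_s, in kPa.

S_e = q·B·(1−ν²)/E_s · I_f  ⇒  E_s = q·B·(1−ν²)·I_f / S_e.
E_s = 278 × 3.7 × 0.8775 × 0.67 / 0.016 = 37800 kPa

E_s ≈ 37800 kPa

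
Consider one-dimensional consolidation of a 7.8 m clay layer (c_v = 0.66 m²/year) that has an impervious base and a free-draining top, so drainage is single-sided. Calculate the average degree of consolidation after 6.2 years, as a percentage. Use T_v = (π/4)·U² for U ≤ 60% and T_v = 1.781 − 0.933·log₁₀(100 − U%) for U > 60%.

U ≈ 29.3 %

Drainage path length: H_d = H = 7.8 m (single drainage).
T_v = c_v·t/H_d² = 0.66×6.2/7.8² = 0.067258.
T_v = 0.067258 corresponds to the U ≤ 60% branch:
U = √(4T_v/π) = 0.2926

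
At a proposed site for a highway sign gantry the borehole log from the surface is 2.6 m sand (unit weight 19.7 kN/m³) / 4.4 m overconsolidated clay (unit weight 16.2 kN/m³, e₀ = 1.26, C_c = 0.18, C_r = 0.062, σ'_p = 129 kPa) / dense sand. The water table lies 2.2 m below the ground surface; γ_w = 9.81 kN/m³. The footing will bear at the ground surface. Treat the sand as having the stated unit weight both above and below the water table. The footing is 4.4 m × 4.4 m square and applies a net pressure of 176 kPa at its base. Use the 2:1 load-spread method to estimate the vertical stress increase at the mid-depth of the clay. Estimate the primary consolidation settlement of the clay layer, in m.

S_c ≈ 0.0264 m

Mid-depth of clay below the ground surface: z = 2.6 + 4.4/2 = 4.8 m.
Total vertical stress at mid-clay: σ_v = 19.7×2.6 + 16.2×2.2 = 86.86 kPa.
Pore pressure: u = 9.81×(4.8 − 2.2) = 25.506 kPa.
Initial effective stress: σ'_0 = σ_v − u = 86.86 − 25.506 = 61.354 kPa.
Stress increase at mid-clay by the 2:1 spreading method:
Δσ = qBL/((B+z)(L+z)) = 176×4.4×4.4/((4.4+4.8)(4.4+4.8)) = 40.257 kPa
Final effective stress: σ'_f = 61.354 + 40.257 = 101.61 kPa.
σ'_f = 101.61 ≤ σ'_p = 129 kPa, so the clay remains overconsolidated and only the recompression index applies:
S_c = C_r·H/(1+e₀)·log₁₀(σ'_f/σ'_0) = 0.062×4.4/2.26×log₁₀(101.61/61.354)
    = 0.12071 × 0.21909 = 0.02645 m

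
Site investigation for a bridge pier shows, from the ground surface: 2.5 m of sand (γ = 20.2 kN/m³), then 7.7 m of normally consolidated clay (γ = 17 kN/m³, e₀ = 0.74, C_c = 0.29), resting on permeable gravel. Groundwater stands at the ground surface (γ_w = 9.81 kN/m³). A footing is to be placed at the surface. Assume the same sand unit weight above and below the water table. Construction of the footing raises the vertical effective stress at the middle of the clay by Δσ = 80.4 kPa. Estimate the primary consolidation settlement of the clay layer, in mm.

Mid-depth of clay below the ground surface: z = 2.5 + 7.7/2 = 6.35 m.
Total vertical stress at mid-clay: σ_v = 20.2×2.5 + 17×3.85 = 115.95 kPa.
Pore pressure: u = 9.81×(6.35 − 0) = 62.294 kPa.
Initial effective stress: σ'_0 = σ_v − u = 115.95 − 62.294 = 53.656 kPa.
Final effective stress: σ'_f = σ'_0 + Δσ = 53.656 + 80.4 = 134.06 kPa.
Normally consolidated clay, so the full stress increment lies on the virgin compression line:
S_c = C_c·H/(1+e₀)·log₁₀(σ'_f/σ'_0) = 0.29×7.7/(1+0.74)×log₁₀(134.06/53.656)
    = 1.2833 × 0.39768 = 0.5103 m

S_c ≈ 510 mm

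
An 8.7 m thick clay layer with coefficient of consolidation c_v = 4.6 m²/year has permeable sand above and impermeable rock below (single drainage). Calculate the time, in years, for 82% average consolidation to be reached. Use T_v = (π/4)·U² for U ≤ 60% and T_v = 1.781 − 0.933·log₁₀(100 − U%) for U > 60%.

t ≈ 10 years

Drainage path length: H_d = H = 8.7 m (single drainage).
U > 60%: T_v = 1.781 − 0.933·log₁₀(100 − 82) = 0.60983.
t = T_v·H_d²/c_v = 0.60983×8.7²/4.6 = 10.03 years.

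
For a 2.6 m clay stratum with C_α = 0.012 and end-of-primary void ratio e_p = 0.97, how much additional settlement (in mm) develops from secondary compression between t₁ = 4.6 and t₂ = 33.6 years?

Secondary compression: S_s = C_α·H/(1+e_p)·log₁₀(t₂/t₁)
S_s = 0.012×2.6/(1+0.97)×log₁₀(33.6/4.6)
    = 0.01584 × 0.8636 = 0.01368 m

S_s ≈ 13.7 mm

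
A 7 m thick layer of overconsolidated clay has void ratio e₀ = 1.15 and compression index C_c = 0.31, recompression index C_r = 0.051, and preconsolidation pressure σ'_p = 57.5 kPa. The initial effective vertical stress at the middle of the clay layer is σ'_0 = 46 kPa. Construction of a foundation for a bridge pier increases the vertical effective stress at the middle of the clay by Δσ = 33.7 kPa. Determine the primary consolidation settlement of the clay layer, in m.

S_c ≈ 0.159 m

Final effective stress: σ'_f = 46 + 33.7 = 79.7 kPa.
σ'_f = 79.7 > σ'_p = 57.5 kPa, so the stress path crosses the preconsolidation pressure — recompression up to σ'_p, then virgin compression beyond:
S_c = H/(1+e₀)·[C_r·log₁₀(σ'_p/σ'_0) + C_c·log₁₀(σ'_f/σ'_p)]
    = 7/2.15 × [0.051×log₁₀(57.5/46) + 0.31×log₁₀(79.7/57.5)]
    = 3.2558 × [0.0049424 + 0.043955] = 0.1592 m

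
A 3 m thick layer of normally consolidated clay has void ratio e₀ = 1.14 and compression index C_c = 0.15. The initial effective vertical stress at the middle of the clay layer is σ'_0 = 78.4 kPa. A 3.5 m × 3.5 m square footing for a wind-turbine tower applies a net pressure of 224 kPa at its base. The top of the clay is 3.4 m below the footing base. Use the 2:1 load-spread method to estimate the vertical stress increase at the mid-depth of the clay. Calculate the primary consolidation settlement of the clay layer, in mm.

Mid-depth of clay below the footing base: z = 3.4 + 3/2 = 4.9 m.
Stress increase at mid-clay by the 2:1 spreading method:
Δσ = qBL/((B+z)(L+z)) = 224×3.5×3.5/((3.5+4.9)(3.5+4.9)) = 38.889 kPa
Final effective stress: σ'_f = σ'_0 + Δσ = 78.4 + 38.889 = 117.29 kPa.
Normally consolidated clay, so the full stress increment lies on the virgin compression line:
S_c = C_c·H/(1+e₀)·log₁₀(σ'_f/σ'_0) = 0.15×3/(1+1.14)×log₁₀(117.29/78.4)
    = 0.21028 × 0.17494 = 0.03679 m

S_c ≈ 36.8 mm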